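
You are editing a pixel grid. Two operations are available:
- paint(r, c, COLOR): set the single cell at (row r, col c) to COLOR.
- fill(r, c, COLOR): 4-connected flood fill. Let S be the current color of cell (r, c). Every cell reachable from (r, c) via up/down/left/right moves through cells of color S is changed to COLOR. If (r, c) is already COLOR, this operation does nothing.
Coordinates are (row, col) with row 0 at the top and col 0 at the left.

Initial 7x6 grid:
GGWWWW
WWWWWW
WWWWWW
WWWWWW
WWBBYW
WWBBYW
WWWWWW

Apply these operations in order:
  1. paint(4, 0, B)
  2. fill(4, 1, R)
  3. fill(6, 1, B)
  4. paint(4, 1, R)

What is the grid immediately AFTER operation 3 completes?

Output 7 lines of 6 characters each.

After op 1 paint(4,0,B):
GGWWWW
WWWWWW
WWWWWW
WWWWWW
BWBBYW
WWBBYW
WWWWWW
After op 2 fill(4,1,R) [33 cells changed]:
GGRRRR
RRRRRR
RRRRRR
RRRRRR
BRBBYR
RRBBYR
RRRRRR
After op 3 fill(6,1,B) [33 cells changed]:
GGBBBB
BBBBBB
BBBBBB
BBBBBB
BBBBYB
BBBBYB
BBBBBB

Answer: GGBBBB
BBBBBB
BBBBBB
BBBBBB
BBBBYB
BBBBYB
BBBBBB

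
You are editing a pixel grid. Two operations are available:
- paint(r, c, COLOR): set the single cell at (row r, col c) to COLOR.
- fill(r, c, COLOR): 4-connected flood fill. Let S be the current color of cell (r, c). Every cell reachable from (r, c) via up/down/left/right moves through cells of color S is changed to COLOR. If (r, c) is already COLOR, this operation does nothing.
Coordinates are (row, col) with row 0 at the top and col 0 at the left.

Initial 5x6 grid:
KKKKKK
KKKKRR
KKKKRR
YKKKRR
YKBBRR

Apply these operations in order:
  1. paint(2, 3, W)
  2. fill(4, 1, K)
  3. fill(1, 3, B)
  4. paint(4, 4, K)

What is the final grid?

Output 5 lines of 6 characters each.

After op 1 paint(2,3,W):
KKKKKK
KKKKRR
KKKWRR
YKKKRR
YKBBRR
After op 2 fill(4,1,K) [0 cells changed]:
KKKKKK
KKKKRR
KKKWRR
YKKKRR
YKBBRR
After op 3 fill(1,3,B) [17 cells changed]:
BBBBBB
BBBBRR
BBBWRR
YBBBRR
YBBBRR
After op 4 paint(4,4,K):
BBBBBB
BBBBRR
BBBWRR
YBBBRR
YBBBKR

Answer: BBBBBB
BBBBRR
BBBWRR
YBBBRR
YBBBKR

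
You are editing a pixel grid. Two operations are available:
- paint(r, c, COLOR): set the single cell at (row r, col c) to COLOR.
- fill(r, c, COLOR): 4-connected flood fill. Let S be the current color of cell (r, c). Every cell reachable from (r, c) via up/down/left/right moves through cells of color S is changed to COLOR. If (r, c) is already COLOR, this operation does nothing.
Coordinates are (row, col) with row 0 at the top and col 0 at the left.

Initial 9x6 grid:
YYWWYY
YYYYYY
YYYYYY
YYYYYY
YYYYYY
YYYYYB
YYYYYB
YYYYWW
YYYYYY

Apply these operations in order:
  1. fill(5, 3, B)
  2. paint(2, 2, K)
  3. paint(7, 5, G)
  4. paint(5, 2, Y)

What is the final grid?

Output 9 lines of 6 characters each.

After op 1 fill(5,3,B) [48 cells changed]:
BBWWBB
BBBBBB
BBBBBB
BBBBBB
BBBBBB
BBBBBB
BBBBBB
BBBBWW
BBBBBB
After op 2 paint(2,2,K):
BBWWBB
BBBBBB
BBKBBB
BBBBBB
BBBBBB
BBBBBB
BBBBBB
BBBBWW
BBBBBB
After op 3 paint(7,5,G):
BBWWBB
BBBBBB
BBKBBB
BBBBBB
BBBBBB
BBBBBB
BBBBBB
BBBBWG
BBBBBB
After op 4 paint(5,2,Y):
BBWWBB
BBBBBB
BBKBBB
BBBBBB
BBBBBB
BBYBBB
BBBBBB
BBBBWG
BBBBBB

Answer: BBWWBB
BBBBBB
BBKBBB
BBBBBB
BBBBBB
BBYBBB
BBBBBB
BBBBWG
BBBBBB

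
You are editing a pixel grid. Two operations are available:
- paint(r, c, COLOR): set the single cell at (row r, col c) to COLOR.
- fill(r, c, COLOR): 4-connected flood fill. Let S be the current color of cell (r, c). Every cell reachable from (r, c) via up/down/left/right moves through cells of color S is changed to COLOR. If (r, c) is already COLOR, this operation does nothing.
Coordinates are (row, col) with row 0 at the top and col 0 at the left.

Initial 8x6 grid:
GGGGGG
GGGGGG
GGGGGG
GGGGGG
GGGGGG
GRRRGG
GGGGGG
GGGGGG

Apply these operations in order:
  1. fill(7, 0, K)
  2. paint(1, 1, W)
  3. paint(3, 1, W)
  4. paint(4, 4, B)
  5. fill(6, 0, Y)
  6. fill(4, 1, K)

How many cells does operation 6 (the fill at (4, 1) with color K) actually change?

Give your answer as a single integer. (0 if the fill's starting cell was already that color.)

After op 1 fill(7,0,K) [45 cells changed]:
KKKKKK
KKKKKK
KKKKKK
KKKKKK
KKKKKK
KRRRKK
KKKKKK
KKKKKK
After op 2 paint(1,1,W):
KKKKKK
KWKKKK
KKKKKK
KKKKKK
KKKKKK
KRRRKK
KKKKKK
KKKKKK
After op 3 paint(3,1,W):
KKKKKK
KWKKKK
KKKKKK
KWKKKK
KKKKKK
KRRRKK
KKKKKK
KKKKKK
After op 4 paint(4,4,B):
KKKKKK
KWKKKK
KKKKKK
KWKKKK
KKKKBK
KRRRKK
KKKKKK
KKKKKK
After op 5 fill(6,0,Y) [42 cells changed]:
YYYYYY
YWYYYY
YYYYYY
YWYYYY
YYYYBY
YRRRYY
YYYYYY
YYYYYY
After op 6 fill(4,1,K) [42 cells changed]:
KKKKKK
KWKKKK
KKKKKK
KWKKKK
KKKKBK
KRRRKK
KKKKKK
KKKKKK

Answer: 42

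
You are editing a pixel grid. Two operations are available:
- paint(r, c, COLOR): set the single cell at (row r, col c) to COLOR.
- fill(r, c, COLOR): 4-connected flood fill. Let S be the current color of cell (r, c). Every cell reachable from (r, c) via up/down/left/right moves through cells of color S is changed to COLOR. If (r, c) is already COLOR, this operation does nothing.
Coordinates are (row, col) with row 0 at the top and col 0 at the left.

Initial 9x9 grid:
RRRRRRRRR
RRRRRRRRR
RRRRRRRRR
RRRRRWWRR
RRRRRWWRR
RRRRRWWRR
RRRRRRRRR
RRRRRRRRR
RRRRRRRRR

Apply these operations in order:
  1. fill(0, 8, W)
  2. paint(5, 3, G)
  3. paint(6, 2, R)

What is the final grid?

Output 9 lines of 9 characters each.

After op 1 fill(0,8,W) [75 cells changed]:
WWWWWWWWW
WWWWWWWWW
WWWWWWWWW
WWWWWWWWW
WWWWWWWWW
WWWWWWWWW
WWWWWWWWW
WWWWWWWWW
WWWWWWWWW
After op 2 paint(5,3,G):
WWWWWWWWW
WWWWWWWWW
WWWWWWWWW
WWWWWWWWW
WWWWWWWWW
WWWGWWWWW
WWWWWWWWW
WWWWWWWWW
WWWWWWWWW
After op 3 paint(6,2,R):
WWWWWWWWW
WWWWWWWWW
WWWWWWWWW
WWWWWWWWW
WWWWWWWWW
WWWGWWWWW
WWRWWWWWW
WWWWWWWWW
WWWWWWWWW

Answer: WWWWWWWWW
WWWWWWWWW
WWWWWWWWW
WWWWWWWWW
WWWWWWWWW
WWWGWWWWW
WWRWWWWWW
WWWWWWWWW
WWWWWWWWW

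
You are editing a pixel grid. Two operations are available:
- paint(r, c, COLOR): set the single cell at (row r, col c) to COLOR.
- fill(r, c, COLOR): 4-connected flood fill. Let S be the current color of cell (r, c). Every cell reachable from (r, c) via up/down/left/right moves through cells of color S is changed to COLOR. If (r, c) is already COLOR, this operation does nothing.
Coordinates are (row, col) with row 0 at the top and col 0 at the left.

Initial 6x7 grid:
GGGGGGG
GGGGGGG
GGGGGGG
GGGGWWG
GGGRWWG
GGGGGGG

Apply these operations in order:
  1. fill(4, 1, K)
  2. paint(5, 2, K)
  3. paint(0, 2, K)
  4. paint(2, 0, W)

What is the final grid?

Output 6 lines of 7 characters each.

Answer: KKKKKKK
KKKKKKK
WKKKKKK
KKKKWWK
KKKRWWK
KKKKKKK

Derivation:
After op 1 fill(4,1,K) [37 cells changed]:
KKKKKKK
KKKKKKK
KKKKKKK
KKKKWWK
KKKRWWK
KKKKKKK
After op 2 paint(5,2,K):
KKKKKKK
KKKKKKK
KKKKKKK
KKKKWWK
KKKRWWK
KKKKKKK
After op 3 paint(0,2,K):
KKKKKKK
KKKKKKK
KKKKKKK
KKKKWWK
KKKRWWK
KKKKKKK
After op 4 paint(2,0,W):
KKKKKKK
KKKKKKK
WKKKKKK
KKKKWWK
KKKRWWK
KKKKKKK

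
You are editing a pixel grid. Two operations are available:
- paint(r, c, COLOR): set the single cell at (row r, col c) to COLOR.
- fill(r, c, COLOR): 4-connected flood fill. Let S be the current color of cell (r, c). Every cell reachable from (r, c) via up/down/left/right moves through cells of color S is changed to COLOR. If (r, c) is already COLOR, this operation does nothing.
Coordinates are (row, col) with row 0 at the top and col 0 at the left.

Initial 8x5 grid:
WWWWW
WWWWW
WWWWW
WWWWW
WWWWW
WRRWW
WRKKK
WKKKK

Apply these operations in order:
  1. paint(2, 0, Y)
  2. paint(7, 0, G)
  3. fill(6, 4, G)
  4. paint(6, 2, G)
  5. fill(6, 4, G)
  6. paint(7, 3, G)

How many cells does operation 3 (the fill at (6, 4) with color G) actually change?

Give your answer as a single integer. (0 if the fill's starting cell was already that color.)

After op 1 paint(2,0,Y):
WWWWW
WWWWW
YWWWW
WWWWW
WWWWW
WRRWW
WRKKK
WKKKK
After op 2 paint(7,0,G):
WWWWW
WWWWW
YWWWW
WWWWW
WWWWW
WRRWW
WRKKK
GKKKK
After op 3 fill(6,4,G) [7 cells changed]:
WWWWW
WWWWW
YWWWW
WWWWW
WWWWW
WRRWW
WRGGG
GGGGG

Answer: 7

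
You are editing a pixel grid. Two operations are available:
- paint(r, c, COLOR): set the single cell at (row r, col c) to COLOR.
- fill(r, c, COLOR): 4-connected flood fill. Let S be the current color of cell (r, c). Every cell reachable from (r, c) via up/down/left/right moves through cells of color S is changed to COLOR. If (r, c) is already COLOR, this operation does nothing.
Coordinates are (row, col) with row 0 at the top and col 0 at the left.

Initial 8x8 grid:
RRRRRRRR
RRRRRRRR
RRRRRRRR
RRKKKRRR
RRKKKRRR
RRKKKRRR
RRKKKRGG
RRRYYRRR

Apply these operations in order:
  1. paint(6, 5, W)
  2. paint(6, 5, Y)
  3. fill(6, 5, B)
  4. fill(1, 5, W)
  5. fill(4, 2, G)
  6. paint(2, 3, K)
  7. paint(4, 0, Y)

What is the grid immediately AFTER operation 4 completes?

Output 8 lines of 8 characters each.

Answer: WWWWWWWW
WWWWWWWW
WWWWWWWW
WWKKKWWW
WWKKKWWW
WWKKKWWW
WWKKKBGG
WWWYYRRR

Derivation:
After op 1 paint(6,5,W):
RRRRRRRR
RRRRRRRR
RRRRRRRR
RRKKKRRR
RRKKKRRR
RRKKKRRR
RRKKKWGG
RRRYYRRR
After op 2 paint(6,5,Y):
RRRRRRRR
RRRRRRRR
RRRRRRRR
RRKKKRRR
RRKKKRRR
RRKKKRRR
RRKKKYGG
RRRYYRRR
After op 3 fill(6,5,B) [1 cells changed]:
RRRRRRRR
RRRRRRRR
RRRRRRRR
RRKKKRRR
RRKKKRRR
RRKKKRRR
RRKKKBGG
RRRYYRRR
After op 4 fill(1,5,W) [44 cells changed]:
WWWWWWWW
WWWWWWWW
WWWWWWWW
WWKKKWWW
WWKKKWWW
WWKKKWWW
WWKKKBGG
WWWYYRRR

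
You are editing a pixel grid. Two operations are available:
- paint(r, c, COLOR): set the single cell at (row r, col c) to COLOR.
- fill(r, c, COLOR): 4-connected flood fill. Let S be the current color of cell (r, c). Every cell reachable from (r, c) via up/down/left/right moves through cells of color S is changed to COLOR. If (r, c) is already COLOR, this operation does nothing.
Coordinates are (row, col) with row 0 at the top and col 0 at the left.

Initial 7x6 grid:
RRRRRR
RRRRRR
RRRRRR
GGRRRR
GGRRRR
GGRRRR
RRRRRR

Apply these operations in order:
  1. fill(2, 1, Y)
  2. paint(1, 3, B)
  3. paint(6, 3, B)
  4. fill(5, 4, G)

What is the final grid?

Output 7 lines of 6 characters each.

After op 1 fill(2,1,Y) [36 cells changed]:
YYYYYY
YYYYYY
YYYYYY
GGYYYY
GGYYYY
GGYYYY
YYYYYY
After op 2 paint(1,3,B):
YYYYYY
YYYBYY
YYYYYY
GGYYYY
GGYYYY
GGYYYY
YYYYYY
After op 3 paint(6,3,B):
YYYYYY
YYYBYY
YYYYYY
GGYYYY
GGYYYY
GGYYYY
YYYBYY
After op 4 fill(5,4,G) [34 cells changed]:
GGGGGG
GGGBGG
GGGGGG
GGGGGG
GGGGGG
GGGGGG
GGGBGG

Answer: GGGGGG
GGGBGG
GGGGGG
GGGGGG
GGGGGG
GGGGGG
GGGBGG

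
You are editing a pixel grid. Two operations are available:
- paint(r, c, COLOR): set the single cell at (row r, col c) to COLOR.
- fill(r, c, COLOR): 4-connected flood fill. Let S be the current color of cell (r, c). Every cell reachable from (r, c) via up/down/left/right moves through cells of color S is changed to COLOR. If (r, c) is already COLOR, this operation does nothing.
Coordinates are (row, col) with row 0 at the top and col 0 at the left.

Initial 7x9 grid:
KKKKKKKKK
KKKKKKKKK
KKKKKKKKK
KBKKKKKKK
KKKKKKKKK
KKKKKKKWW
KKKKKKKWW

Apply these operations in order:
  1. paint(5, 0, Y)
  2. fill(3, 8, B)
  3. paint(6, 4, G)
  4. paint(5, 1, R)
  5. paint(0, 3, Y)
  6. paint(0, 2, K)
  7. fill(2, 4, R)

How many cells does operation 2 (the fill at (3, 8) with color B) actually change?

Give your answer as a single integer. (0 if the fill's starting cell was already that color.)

After op 1 paint(5,0,Y):
KKKKKKKKK
KKKKKKKKK
KKKKKKKKK
KBKKKKKKK
KKKKKKKKK
YKKKKKKWW
KKKKKKKWW
After op 2 fill(3,8,B) [57 cells changed]:
BBBBBBBBB
BBBBBBBBB
BBBBBBBBB
BBBBBBBBB
BBBBBBBBB
YBBBBBBWW
BBBBBBBWW

Answer: 57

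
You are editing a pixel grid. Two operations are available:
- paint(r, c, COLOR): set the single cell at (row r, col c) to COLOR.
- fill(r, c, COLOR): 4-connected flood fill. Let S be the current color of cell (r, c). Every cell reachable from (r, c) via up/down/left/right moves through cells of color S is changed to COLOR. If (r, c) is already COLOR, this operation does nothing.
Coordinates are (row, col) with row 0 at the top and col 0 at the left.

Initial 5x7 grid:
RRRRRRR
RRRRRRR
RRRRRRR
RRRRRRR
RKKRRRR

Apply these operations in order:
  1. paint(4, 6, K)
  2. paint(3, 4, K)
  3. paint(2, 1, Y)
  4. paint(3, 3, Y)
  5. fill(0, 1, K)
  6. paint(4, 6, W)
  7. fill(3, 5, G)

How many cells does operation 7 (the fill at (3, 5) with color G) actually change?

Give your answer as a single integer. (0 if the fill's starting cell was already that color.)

After op 1 paint(4,6,K):
RRRRRRR
RRRRRRR
RRRRRRR
RRRRRRR
RKKRRRK
After op 2 paint(3,4,K):
RRRRRRR
RRRRRRR
RRRRRRR
RRRRKRR
RKKRRRK
After op 3 paint(2,1,Y):
RRRRRRR
RRRRRRR
RYRRRRR
RRRRKRR
RKKRRRK
After op 4 paint(3,3,Y):
RRRRRRR
RRRRRRR
RYRRRRR
RRRYKRR
RKKRRRK
After op 5 fill(0,1,K) [29 cells changed]:
KKKKKKK
KKKKKKK
KYKKKKK
KKKYKKK
KKKKKKK
After op 6 paint(4,6,W):
KKKKKKK
KKKKKKK
KYKKKKK
KKKYKKK
KKKKKKW
After op 7 fill(3,5,G) [32 cells changed]:
GGGGGGG
GGGGGGG
GYGGGGG
GGGYGGG
GGGGGGW

Answer: 32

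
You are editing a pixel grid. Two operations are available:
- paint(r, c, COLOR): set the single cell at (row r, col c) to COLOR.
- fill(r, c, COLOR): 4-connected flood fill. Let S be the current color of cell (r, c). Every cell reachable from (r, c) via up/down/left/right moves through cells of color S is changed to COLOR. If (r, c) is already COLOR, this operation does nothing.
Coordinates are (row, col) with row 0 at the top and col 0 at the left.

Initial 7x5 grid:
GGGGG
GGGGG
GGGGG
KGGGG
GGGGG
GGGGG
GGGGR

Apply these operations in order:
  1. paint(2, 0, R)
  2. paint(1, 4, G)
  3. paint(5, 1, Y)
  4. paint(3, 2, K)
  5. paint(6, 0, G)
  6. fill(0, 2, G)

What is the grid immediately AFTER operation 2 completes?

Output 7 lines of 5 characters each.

Answer: GGGGG
GGGGG
RGGGG
KGGGG
GGGGG
GGGGG
GGGGR

Derivation:
After op 1 paint(2,0,R):
GGGGG
GGGGG
RGGGG
KGGGG
GGGGG
GGGGG
GGGGR
After op 2 paint(1,4,G):
GGGGG
GGGGG
RGGGG
KGGGG
GGGGG
GGGGG
GGGGR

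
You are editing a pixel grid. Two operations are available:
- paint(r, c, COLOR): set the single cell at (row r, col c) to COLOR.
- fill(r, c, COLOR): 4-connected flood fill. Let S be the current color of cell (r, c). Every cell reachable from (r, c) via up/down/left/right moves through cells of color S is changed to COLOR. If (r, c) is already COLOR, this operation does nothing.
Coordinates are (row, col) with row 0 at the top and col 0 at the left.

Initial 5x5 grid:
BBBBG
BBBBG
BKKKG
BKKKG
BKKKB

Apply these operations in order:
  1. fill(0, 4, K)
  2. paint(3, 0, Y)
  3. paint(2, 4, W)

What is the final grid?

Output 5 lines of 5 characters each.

After op 1 fill(0,4,K) [4 cells changed]:
BBBBK
BBBBK
BKKKK
BKKKK
BKKKB
After op 2 paint(3,0,Y):
BBBBK
BBBBK
BKKKK
YKKKK
BKKKB
After op 3 paint(2,4,W):
BBBBK
BBBBK
BKKKW
YKKKK
BKKKB

Answer: BBBBK
BBBBK
BKKKW
YKKKK
BKKKB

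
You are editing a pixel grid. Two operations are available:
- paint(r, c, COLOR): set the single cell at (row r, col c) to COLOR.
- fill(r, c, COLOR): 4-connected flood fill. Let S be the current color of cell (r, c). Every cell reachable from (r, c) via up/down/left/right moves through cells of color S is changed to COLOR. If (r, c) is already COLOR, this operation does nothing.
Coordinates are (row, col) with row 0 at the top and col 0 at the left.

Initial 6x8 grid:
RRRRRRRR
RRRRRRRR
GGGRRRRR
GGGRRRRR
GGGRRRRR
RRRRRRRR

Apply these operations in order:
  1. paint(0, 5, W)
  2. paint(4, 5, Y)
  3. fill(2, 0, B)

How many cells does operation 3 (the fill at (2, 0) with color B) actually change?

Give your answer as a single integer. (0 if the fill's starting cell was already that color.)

Answer: 9

Derivation:
After op 1 paint(0,5,W):
RRRRRWRR
RRRRRRRR
GGGRRRRR
GGGRRRRR
GGGRRRRR
RRRRRRRR
After op 2 paint(4,5,Y):
RRRRRWRR
RRRRRRRR
GGGRRRRR
GGGRRRRR
GGGRRYRR
RRRRRRRR
After op 3 fill(2,0,B) [9 cells changed]:
RRRRRWRR
RRRRRRRR
BBBRRRRR
BBBRRRRR
BBBRRYRR
RRRRRRRR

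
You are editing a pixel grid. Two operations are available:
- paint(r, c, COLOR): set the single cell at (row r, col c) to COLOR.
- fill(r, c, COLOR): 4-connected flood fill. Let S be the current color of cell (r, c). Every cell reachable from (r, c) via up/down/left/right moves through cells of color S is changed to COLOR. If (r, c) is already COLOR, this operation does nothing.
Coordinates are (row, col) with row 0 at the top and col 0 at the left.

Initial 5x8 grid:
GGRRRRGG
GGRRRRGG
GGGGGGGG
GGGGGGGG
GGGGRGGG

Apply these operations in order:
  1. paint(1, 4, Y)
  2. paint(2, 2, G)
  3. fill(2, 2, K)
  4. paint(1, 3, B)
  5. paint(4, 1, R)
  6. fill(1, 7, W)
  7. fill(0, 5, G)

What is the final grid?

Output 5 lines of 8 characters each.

After op 1 paint(1,4,Y):
GGRRRRGG
GGRRYRGG
GGGGGGGG
GGGGGGGG
GGGGRGGG
After op 2 paint(2,2,G):
GGRRRRGG
GGRRYRGG
GGGGGGGG
GGGGGGGG
GGGGRGGG
After op 3 fill(2,2,K) [31 cells changed]:
KKRRRRKK
KKRRYRKK
KKKKKKKK
KKKKKKKK
KKKKRKKK
After op 4 paint(1,3,B):
KKRRRRKK
KKRBYRKK
KKKKKKKK
KKKKKKKK
KKKKRKKK
After op 5 paint(4,1,R):
KKRRRRKK
KKRBYRKK
KKKKKKKK
KKKKKKKK
KRKKRKKK
After op 6 fill(1,7,W) [30 cells changed]:
WWRRRRWW
WWRBYRWW
WWWWWWWW
WWWWWWWW
WRWWRWWW
After op 7 fill(0,5,G) [6 cells changed]:
WWGGGGWW
WWGBYGWW
WWWWWWWW
WWWWWWWW
WRWWRWWW

Answer: WWGGGGWW
WWGBYGWW
WWWWWWWW
WWWWWWWW
WRWWRWWW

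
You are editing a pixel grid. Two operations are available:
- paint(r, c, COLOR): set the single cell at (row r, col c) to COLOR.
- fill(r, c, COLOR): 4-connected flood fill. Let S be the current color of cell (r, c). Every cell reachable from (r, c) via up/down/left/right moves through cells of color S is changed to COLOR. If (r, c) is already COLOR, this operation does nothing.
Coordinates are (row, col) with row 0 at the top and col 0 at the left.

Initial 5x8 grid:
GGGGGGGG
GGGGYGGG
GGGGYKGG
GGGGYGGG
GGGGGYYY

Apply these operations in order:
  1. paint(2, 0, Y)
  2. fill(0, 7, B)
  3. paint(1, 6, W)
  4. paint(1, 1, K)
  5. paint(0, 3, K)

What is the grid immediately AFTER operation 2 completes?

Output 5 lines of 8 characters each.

Answer: BBBBBBBB
BBBBYBBB
YBBBYKBB
BBBBYBBB
BBBBBYYY

Derivation:
After op 1 paint(2,0,Y):
GGGGGGGG
GGGGYGGG
YGGGYKGG
GGGGYGGG
GGGGGYYY
After op 2 fill(0,7,B) [32 cells changed]:
BBBBBBBB
BBBBYBBB
YBBBYKBB
BBBBYBBB
BBBBBYYY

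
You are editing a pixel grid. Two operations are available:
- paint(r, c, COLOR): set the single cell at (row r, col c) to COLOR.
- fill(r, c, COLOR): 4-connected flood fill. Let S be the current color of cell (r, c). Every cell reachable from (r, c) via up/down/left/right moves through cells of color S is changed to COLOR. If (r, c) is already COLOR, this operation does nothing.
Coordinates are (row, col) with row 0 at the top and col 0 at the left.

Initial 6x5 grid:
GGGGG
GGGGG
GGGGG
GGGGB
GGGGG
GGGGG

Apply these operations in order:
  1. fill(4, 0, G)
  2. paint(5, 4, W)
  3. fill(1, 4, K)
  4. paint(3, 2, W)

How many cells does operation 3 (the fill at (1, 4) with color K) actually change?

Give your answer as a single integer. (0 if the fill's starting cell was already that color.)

After op 1 fill(4,0,G) [0 cells changed]:
GGGGG
GGGGG
GGGGG
GGGGB
GGGGG
GGGGG
After op 2 paint(5,4,W):
GGGGG
GGGGG
GGGGG
GGGGB
GGGGG
GGGGW
After op 3 fill(1,4,K) [28 cells changed]:
KKKKK
KKKKK
KKKKK
KKKKB
KKKKK
KKKKW

Answer: 28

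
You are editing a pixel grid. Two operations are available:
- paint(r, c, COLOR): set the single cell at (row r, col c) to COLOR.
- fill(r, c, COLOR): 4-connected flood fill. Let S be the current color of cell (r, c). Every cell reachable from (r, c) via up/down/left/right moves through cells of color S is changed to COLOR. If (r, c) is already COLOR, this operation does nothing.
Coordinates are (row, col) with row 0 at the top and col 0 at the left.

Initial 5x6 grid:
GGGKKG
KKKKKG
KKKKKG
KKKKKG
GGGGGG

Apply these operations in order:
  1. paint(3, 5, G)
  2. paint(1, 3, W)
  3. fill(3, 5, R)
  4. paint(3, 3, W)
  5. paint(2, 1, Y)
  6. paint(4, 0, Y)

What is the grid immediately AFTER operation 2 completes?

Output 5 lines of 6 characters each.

Answer: GGGKKG
KKKWKG
KKKKKG
KKKKKG
GGGGGG

Derivation:
After op 1 paint(3,5,G):
GGGKKG
KKKKKG
KKKKKG
KKKKKG
GGGGGG
After op 2 paint(1,3,W):
GGGKKG
KKKWKG
KKKKKG
KKKKKG
GGGGGG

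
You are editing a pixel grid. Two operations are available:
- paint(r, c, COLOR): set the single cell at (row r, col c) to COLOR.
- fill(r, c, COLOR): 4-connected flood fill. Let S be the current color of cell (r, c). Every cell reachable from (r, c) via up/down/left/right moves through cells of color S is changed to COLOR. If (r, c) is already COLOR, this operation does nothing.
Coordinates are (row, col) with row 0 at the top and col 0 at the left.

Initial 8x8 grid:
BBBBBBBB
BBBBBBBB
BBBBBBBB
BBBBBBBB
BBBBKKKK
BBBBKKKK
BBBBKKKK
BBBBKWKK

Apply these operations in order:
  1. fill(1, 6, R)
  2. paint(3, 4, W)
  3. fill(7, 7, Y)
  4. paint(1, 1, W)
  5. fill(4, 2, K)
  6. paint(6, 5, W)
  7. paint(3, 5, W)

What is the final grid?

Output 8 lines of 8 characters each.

Answer: KKKKKKKK
KWKKKKKK
KKKKKKKK
KKKKWWKK
KKKKYYYY
KKKKYYYY
KKKKYWYY
KKKKYWYY

Derivation:
After op 1 fill(1,6,R) [48 cells changed]:
RRRRRRRR
RRRRRRRR
RRRRRRRR
RRRRRRRR
RRRRKKKK
RRRRKKKK
RRRRKKKK
RRRRKWKK
After op 2 paint(3,4,W):
RRRRRRRR
RRRRRRRR
RRRRRRRR
RRRRWRRR
RRRRKKKK
RRRRKKKK
RRRRKKKK
RRRRKWKK
After op 3 fill(7,7,Y) [15 cells changed]:
RRRRRRRR
RRRRRRRR
RRRRRRRR
RRRRWRRR
RRRRYYYY
RRRRYYYY
RRRRYYYY
RRRRYWYY
After op 4 paint(1,1,W):
RRRRRRRR
RWRRRRRR
RRRRRRRR
RRRRWRRR
RRRRYYYY
RRRRYYYY
RRRRYYYY
RRRRYWYY
After op 5 fill(4,2,K) [46 cells changed]:
KKKKKKKK
KWKKKKKK
KKKKKKKK
KKKKWKKK
KKKKYYYY
KKKKYYYY
KKKKYYYY
KKKKYWYY
After op 6 paint(6,5,W):
KKKKKKKK
KWKKKKKK
KKKKKKKK
KKKKWKKK
KKKKYYYY
KKKKYYYY
KKKKYWYY
KKKKYWYY
After op 7 paint(3,5,W):
KKKKKKKK
KWKKKKKK
KKKKKKKK
KKKKWWKK
KKKKYYYY
KKKKYYYY
KKKKYWYY
KKKKYWYY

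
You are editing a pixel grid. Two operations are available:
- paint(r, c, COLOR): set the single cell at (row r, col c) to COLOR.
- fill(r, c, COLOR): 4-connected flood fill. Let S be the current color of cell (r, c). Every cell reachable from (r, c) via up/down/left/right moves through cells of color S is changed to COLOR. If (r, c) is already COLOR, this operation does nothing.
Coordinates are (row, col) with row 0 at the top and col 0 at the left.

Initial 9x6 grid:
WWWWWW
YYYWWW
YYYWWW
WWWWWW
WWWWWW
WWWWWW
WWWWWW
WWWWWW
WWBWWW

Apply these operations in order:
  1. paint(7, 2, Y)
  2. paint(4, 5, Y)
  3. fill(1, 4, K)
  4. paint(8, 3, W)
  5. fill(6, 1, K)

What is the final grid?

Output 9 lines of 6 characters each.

After op 1 paint(7,2,Y):
WWWWWW
YYYWWW
YYYWWW
WWWWWW
WWWWWW
WWWWWW
WWWWWW
WWYWWW
WWBWWW
After op 2 paint(4,5,Y):
WWWWWW
YYYWWW
YYYWWW
WWWWWW
WWWWWY
WWWWWW
WWWWWW
WWYWWW
WWBWWW
After op 3 fill(1,4,K) [45 cells changed]:
KKKKKK
YYYKKK
YYYKKK
KKKKKK
KKKKKY
KKKKKK
KKKKKK
KKYKKK
KKBKKK
After op 4 paint(8,3,W):
KKKKKK
YYYKKK
YYYKKK
KKKKKK
KKKKKY
KKKKKK
KKKKKK
KKYKKK
KKBWKK
After op 5 fill(6,1,K) [0 cells changed]:
KKKKKK
YYYKKK
YYYKKK
KKKKKK
KKKKKY
KKKKKK
KKKKKK
KKYKKK
KKBWKK

Answer: KKKKKK
YYYKKK
YYYKKK
KKKKKK
KKKKKY
KKKKKK
KKKKKK
KKYKKK
KKBWKK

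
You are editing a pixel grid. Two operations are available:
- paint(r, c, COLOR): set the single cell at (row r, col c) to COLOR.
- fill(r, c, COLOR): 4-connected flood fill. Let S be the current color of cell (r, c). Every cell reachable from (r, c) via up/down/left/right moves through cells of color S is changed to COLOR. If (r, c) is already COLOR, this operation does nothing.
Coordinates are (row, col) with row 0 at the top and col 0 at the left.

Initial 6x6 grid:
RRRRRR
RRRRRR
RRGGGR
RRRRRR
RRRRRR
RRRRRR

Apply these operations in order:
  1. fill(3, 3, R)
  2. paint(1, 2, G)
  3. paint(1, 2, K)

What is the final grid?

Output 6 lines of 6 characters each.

Answer: RRRRRR
RRKRRR
RRGGGR
RRRRRR
RRRRRR
RRRRRR

Derivation:
After op 1 fill(3,3,R) [0 cells changed]:
RRRRRR
RRRRRR
RRGGGR
RRRRRR
RRRRRR
RRRRRR
After op 2 paint(1,2,G):
RRRRRR
RRGRRR
RRGGGR
RRRRRR
RRRRRR
RRRRRR
After op 3 paint(1,2,K):
RRRRRR
RRKRRR
RRGGGR
RRRRRR
RRRRRR
RRRRRR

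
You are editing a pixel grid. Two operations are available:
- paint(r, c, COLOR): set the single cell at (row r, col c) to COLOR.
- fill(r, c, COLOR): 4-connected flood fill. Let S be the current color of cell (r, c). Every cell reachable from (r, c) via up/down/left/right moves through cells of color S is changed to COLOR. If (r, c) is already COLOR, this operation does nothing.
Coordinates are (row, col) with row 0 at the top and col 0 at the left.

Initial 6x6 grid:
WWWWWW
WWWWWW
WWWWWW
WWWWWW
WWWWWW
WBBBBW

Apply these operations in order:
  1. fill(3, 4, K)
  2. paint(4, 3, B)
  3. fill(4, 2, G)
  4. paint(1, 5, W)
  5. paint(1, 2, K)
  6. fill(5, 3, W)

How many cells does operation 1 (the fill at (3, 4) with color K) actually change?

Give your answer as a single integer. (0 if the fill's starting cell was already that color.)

Answer: 32

Derivation:
After op 1 fill(3,4,K) [32 cells changed]:
KKKKKK
KKKKKK
KKKKKK
KKKKKK
KKKKKK
KBBBBK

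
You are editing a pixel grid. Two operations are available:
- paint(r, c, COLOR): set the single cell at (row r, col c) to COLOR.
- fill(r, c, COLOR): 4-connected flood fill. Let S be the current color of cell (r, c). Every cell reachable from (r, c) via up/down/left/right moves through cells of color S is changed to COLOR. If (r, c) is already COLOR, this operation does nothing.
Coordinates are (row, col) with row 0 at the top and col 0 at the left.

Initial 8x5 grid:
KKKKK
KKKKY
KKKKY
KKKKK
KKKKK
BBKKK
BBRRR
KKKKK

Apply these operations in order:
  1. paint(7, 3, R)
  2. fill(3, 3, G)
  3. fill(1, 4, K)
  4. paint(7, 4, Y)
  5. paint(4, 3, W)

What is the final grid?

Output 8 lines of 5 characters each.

After op 1 paint(7,3,R):
KKKKK
KKKKY
KKKKY
KKKKK
KKKKK
BBKKK
BBRRR
KKKRK
After op 2 fill(3,3,G) [26 cells changed]:
GGGGG
GGGGY
GGGGY
GGGGG
GGGGG
BBGGG
BBRRR
KKKRK
After op 3 fill(1,4,K) [2 cells changed]:
GGGGG
GGGGK
GGGGK
GGGGG
GGGGG
BBGGG
BBRRR
KKKRK
After op 4 paint(7,4,Y):
GGGGG
GGGGK
GGGGK
GGGGG
GGGGG
BBGGG
BBRRR
KKKRY
After op 5 paint(4,3,W):
GGGGG
GGGGK
GGGGK
GGGGG
GGGWG
BBGGG
BBRRR
KKKRY

Answer: GGGGG
GGGGK
GGGGK
GGGGG
GGGWG
BBGGG
BBRRR
KKKRY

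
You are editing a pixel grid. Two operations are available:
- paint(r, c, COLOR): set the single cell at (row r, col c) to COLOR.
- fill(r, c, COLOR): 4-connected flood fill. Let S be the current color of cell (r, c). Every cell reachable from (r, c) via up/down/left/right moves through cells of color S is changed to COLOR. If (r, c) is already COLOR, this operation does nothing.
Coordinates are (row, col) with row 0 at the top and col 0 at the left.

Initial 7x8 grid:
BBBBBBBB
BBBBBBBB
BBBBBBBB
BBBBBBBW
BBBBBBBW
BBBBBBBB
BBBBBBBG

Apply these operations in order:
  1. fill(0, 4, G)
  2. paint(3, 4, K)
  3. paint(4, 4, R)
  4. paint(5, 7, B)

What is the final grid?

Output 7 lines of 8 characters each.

After op 1 fill(0,4,G) [53 cells changed]:
GGGGGGGG
GGGGGGGG
GGGGGGGG
GGGGGGGW
GGGGGGGW
GGGGGGGG
GGGGGGGG
After op 2 paint(3,4,K):
GGGGGGGG
GGGGGGGG
GGGGGGGG
GGGGKGGW
GGGGGGGW
GGGGGGGG
GGGGGGGG
After op 3 paint(4,4,R):
GGGGGGGG
GGGGGGGG
GGGGGGGG
GGGGKGGW
GGGGRGGW
GGGGGGGG
GGGGGGGG
After op 4 paint(5,7,B):
GGGGGGGG
GGGGGGGG
GGGGGGGG
GGGGKGGW
GGGGRGGW
GGGGGGGB
GGGGGGGG

Answer: GGGGGGGG
GGGGGGGG
GGGGGGGG
GGGGKGGW
GGGGRGGW
GGGGGGGB
GGGGGGGG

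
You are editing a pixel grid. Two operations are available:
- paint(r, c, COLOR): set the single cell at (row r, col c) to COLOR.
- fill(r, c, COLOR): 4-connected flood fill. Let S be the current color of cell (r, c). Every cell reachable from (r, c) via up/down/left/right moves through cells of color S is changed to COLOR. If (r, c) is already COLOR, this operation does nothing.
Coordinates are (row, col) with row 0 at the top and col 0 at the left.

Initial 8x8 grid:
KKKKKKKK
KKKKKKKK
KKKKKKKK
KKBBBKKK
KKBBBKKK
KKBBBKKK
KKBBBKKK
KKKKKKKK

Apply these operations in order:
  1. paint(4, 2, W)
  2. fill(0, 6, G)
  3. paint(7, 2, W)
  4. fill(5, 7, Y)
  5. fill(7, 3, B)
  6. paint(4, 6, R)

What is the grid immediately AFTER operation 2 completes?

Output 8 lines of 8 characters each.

Answer: GGGGGGGG
GGGGGGGG
GGGGGGGG
GGBBBGGG
GGWBBGGG
GGBBBGGG
GGBBBGGG
GGGGGGGG

Derivation:
After op 1 paint(4,2,W):
KKKKKKKK
KKKKKKKK
KKKKKKKK
KKBBBKKK
KKWBBKKK
KKBBBKKK
KKBBBKKK
KKKKKKKK
After op 2 fill(0,6,G) [52 cells changed]:
GGGGGGGG
GGGGGGGG
GGGGGGGG
GGBBBGGG
GGWBBGGG
GGBBBGGG
GGBBBGGG
GGGGGGGG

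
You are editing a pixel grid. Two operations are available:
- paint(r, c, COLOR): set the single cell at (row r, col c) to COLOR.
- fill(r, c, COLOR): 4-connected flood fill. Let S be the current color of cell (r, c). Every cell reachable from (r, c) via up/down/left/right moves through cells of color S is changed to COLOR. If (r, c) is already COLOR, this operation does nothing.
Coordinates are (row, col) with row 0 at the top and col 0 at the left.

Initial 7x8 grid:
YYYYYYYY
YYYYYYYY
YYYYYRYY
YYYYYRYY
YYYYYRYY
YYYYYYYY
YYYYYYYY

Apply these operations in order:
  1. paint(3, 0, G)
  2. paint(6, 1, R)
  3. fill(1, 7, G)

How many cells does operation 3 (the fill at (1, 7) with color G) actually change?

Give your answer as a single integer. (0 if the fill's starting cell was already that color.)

Answer: 51

Derivation:
After op 1 paint(3,0,G):
YYYYYYYY
YYYYYYYY
YYYYYRYY
GYYYYRYY
YYYYYRYY
YYYYYYYY
YYYYYYYY
After op 2 paint(6,1,R):
YYYYYYYY
YYYYYYYY
YYYYYRYY
GYYYYRYY
YYYYYRYY
YYYYYYYY
YRYYYYYY
After op 3 fill(1,7,G) [51 cells changed]:
GGGGGGGG
GGGGGGGG
GGGGGRGG
GGGGGRGG
GGGGGRGG
GGGGGGGG
GRGGGGGG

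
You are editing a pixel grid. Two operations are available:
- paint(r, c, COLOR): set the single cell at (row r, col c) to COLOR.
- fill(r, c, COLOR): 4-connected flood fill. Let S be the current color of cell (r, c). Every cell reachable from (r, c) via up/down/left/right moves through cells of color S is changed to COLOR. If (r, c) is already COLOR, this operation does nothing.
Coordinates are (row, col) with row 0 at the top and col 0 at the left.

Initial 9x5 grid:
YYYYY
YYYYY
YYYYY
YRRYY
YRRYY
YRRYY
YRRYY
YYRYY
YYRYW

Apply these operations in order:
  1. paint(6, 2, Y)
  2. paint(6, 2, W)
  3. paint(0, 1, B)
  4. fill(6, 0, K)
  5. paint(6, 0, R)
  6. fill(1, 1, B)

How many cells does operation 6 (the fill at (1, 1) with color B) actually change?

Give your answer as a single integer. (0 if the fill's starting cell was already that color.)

Answer: 28

Derivation:
After op 1 paint(6,2,Y):
YYYYY
YYYYY
YYYYY
YRRYY
YRRYY
YRRYY
YRYYY
YYRYY
YYRYW
After op 2 paint(6,2,W):
YYYYY
YYYYY
YYYYY
YRRYY
YRRYY
YRRYY
YRWYY
YYRYY
YYRYW
After op 3 paint(0,1,B):
YBYYY
YYYYY
YYYYY
YRRYY
YRRYY
YRRYY
YRWYY
YYRYY
YYRYW
After op 4 fill(6,0,K) [33 cells changed]:
KBKKK
KKKKK
KKKKK
KRRKK
KRRKK
KRRKK
KRWKK
KKRKK
KKRKW
After op 5 paint(6,0,R):
KBKKK
KKKKK
KKKKK
KRRKK
KRRKK
KRRKK
RRWKK
KKRKK
KKRKW
After op 6 fill(1,1,B) [28 cells changed]:
BBBBB
BBBBB
BBBBB
BRRBB
BRRBB
BRRBB
RRWBB
KKRBB
KKRBW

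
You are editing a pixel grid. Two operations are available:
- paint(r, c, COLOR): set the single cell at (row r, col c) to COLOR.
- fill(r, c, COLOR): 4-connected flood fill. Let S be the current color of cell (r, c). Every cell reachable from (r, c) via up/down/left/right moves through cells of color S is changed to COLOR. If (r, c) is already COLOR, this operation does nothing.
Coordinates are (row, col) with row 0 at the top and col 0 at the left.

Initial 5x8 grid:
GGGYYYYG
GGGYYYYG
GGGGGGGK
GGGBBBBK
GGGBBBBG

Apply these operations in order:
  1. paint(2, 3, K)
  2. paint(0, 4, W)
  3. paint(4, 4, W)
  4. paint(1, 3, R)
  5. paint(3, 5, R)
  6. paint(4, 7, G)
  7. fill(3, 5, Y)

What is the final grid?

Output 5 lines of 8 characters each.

After op 1 paint(2,3,K):
GGGYYYYG
GGGYYYYG
GGGKGGGK
GGGBBBBK
GGGBBBBG
After op 2 paint(0,4,W):
GGGYWYYG
GGGYYYYG
GGGKGGGK
GGGBBBBK
GGGBBBBG
After op 3 paint(4,4,W):
GGGYWYYG
GGGYYYYG
GGGKGGGK
GGGBBBBK
GGGBWBBG
After op 4 paint(1,3,R):
GGGYWYYG
GGGRYYYG
GGGKGGGK
GGGBBBBK
GGGBWBBG
After op 5 paint(3,5,R):
GGGYWYYG
GGGRYYYG
GGGKGGGK
GGGBBRBK
GGGBWBBG
After op 6 paint(4,7,G):
GGGYWYYG
GGGRYYYG
GGGKGGGK
GGGBBRBK
GGGBWBBG
After op 7 fill(3,5,Y) [1 cells changed]:
GGGYWYYG
GGGRYYYG
GGGKGGGK
GGGBBYBK
GGGBWBBG

Answer: GGGYWYYG
GGGRYYYG
GGGKGGGK
GGGBBYBK
GGGBWBBG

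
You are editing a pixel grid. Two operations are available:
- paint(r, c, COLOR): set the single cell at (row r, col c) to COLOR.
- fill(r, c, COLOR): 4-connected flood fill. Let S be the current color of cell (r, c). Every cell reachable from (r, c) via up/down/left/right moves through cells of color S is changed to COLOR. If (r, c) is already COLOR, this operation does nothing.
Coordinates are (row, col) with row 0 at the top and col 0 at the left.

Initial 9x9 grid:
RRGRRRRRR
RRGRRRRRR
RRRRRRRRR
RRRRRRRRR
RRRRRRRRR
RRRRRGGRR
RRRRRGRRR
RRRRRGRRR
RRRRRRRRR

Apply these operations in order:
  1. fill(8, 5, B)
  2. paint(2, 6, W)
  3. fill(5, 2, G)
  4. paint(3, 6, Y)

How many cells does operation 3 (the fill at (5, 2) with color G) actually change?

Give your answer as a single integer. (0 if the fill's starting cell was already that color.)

After op 1 fill(8,5,B) [75 cells changed]:
BBGBBBBBB
BBGBBBBBB
BBBBBBBBB
BBBBBBBBB
BBBBBBBBB
BBBBBGGBB
BBBBBGBBB
BBBBBGBBB
BBBBBBBBB
After op 2 paint(2,6,W):
BBGBBBBBB
BBGBBBBBB
BBBBBBWBB
BBBBBBBBB
BBBBBBBBB
BBBBBGGBB
BBBBBGBBB
BBBBBGBBB
BBBBBBBBB
After op 3 fill(5,2,G) [74 cells changed]:
GGGGGGGGG
GGGGGGGGG
GGGGGGWGG
GGGGGGGGG
GGGGGGGGG
GGGGGGGGG
GGGGGGGGG
GGGGGGGGG
GGGGGGGGG

Answer: 74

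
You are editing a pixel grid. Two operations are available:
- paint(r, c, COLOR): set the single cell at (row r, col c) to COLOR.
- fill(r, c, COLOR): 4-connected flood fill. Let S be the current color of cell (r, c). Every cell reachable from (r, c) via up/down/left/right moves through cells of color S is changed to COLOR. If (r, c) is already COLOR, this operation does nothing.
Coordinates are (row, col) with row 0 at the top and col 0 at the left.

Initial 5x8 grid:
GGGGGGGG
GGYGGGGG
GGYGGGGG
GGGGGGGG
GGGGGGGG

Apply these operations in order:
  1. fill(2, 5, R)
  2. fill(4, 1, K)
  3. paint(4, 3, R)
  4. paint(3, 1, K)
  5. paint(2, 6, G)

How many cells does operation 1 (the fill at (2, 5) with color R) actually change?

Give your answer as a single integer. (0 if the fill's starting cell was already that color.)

Answer: 38

Derivation:
After op 1 fill(2,5,R) [38 cells changed]:
RRRRRRRR
RRYRRRRR
RRYRRRRR
RRRRRRRR
RRRRRRRR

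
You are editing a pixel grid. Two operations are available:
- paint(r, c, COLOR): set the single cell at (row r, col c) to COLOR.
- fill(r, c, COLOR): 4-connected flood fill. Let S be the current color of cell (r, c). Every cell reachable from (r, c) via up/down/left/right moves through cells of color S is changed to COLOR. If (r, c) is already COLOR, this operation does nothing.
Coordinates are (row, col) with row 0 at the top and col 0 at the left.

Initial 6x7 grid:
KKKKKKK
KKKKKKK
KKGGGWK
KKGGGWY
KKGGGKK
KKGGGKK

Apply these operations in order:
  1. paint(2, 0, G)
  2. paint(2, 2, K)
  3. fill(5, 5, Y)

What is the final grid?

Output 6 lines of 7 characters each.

After op 1 paint(2,0,G):
KKKKKKK
KKKKKKK
GKGGGWK
KKGGGWY
KKGGGKK
KKGGGKK
After op 2 paint(2,2,K):
KKKKKKK
KKKKKKK
GKKGGWK
KKGGGWY
KKGGGKK
KKGGGKK
After op 3 fill(5,5,Y) [4 cells changed]:
KKKKKKK
KKKKKKK
GKKGGWK
KKGGGWY
KKGGGYY
KKGGGYY

Answer: KKKKKKK
KKKKKKK
GKKGGWK
KKGGGWY
KKGGGYY
KKGGGYY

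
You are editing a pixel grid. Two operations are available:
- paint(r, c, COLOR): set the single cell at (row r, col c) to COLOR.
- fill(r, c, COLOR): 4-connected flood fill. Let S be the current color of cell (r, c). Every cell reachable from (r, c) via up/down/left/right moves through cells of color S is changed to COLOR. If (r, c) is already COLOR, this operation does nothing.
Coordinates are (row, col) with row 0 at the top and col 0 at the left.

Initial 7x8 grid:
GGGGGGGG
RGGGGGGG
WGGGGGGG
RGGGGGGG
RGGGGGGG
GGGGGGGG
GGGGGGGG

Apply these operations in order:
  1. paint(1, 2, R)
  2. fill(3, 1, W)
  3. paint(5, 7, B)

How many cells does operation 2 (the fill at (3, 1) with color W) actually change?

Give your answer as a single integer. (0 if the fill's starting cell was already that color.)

After op 1 paint(1,2,R):
GGGGGGGG
RGRGGGGG
WGGGGGGG
RGGGGGGG
RGGGGGGG
GGGGGGGG
GGGGGGGG
After op 2 fill(3,1,W) [51 cells changed]:
WWWWWWWW
RWRWWWWW
WWWWWWWW
RWWWWWWW
RWWWWWWW
WWWWWWWW
WWWWWWWW

Answer: 51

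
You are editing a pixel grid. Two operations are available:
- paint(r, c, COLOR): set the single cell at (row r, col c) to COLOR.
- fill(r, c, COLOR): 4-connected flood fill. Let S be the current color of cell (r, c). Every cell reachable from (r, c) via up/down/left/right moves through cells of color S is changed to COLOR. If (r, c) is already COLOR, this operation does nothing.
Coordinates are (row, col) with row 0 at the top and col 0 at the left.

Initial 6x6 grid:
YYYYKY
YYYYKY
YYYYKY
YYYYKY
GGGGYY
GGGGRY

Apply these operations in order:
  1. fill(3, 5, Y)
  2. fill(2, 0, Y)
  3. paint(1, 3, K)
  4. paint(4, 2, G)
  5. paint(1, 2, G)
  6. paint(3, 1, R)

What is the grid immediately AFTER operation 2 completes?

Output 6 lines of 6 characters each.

Answer: YYYYKY
YYYYKY
YYYYKY
YYYYKY
GGGGYY
GGGGRY

Derivation:
After op 1 fill(3,5,Y) [0 cells changed]:
YYYYKY
YYYYKY
YYYYKY
YYYYKY
GGGGYY
GGGGRY
After op 2 fill(2,0,Y) [0 cells changed]:
YYYYKY
YYYYKY
YYYYKY
YYYYKY
GGGGYY
GGGGRY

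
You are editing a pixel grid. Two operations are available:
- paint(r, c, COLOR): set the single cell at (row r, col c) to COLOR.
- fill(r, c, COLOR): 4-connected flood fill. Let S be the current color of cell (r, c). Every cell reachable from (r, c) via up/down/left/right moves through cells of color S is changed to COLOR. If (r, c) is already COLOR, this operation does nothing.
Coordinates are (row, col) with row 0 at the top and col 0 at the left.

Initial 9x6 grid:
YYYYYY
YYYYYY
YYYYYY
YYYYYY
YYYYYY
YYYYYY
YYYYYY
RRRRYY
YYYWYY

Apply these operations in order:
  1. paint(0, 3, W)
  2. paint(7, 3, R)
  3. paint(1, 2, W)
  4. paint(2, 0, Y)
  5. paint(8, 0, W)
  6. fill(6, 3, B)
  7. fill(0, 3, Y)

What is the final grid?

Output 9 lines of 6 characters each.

After op 1 paint(0,3,W):
YYYWYY
YYYYYY
YYYYYY
YYYYYY
YYYYYY
YYYYYY
YYYYYY
RRRRYY
YYYWYY
After op 2 paint(7,3,R):
YYYWYY
YYYYYY
YYYYYY
YYYYYY
YYYYYY
YYYYYY
YYYYYY
RRRRYY
YYYWYY
After op 3 paint(1,2,W):
YYYWYY
YYWYYY
YYYYYY
YYYYYY
YYYYYY
YYYYYY
YYYYYY
RRRRYY
YYYWYY
After op 4 paint(2,0,Y):
YYYWYY
YYWYYY
YYYYYY
YYYYYY
YYYYYY
YYYYYY
YYYYYY
RRRRYY
YYYWYY
After op 5 paint(8,0,W):
YYYWYY
YYWYYY
YYYYYY
YYYYYY
YYYYYY
YYYYYY
YYYYYY
RRRRYY
WYYWYY
After op 6 fill(6,3,B) [44 cells changed]:
BBBWBB
BBWBBB
BBBBBB
BBBBBB
BBBBBB
BBBBBB
BBBBBB
RRRRBB
WYYWBB
After op 7 fill(0,3,Y) [1 cells changed]:
BBBYBB
BBWBBB
BBBBBB
BBBBBB
BBBBBB
BBBBBB
BBBBBB
RRRRBB
WYYWBB

Answer: BBBYBB
BBWBBB
BBBBBB
BBBBBB
BBBBBB
BBBBBB
BBBBBB
RRRRBB
WYYWBB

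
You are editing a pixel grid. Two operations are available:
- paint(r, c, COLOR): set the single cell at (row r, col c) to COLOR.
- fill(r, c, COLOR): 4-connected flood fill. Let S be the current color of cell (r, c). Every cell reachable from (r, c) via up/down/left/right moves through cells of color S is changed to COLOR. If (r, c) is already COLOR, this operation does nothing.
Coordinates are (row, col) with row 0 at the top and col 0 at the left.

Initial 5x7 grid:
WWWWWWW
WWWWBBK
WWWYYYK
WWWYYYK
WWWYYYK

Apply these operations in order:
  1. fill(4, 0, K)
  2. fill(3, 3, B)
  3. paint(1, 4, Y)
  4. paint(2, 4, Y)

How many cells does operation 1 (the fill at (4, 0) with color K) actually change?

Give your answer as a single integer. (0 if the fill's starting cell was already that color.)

After op 1 fill(4,0,K) [20 cells changed]:
KKKKKKK
KKKKBBK
KKKYYYK
KKKYYYK
KKKYYYK

Answer: 20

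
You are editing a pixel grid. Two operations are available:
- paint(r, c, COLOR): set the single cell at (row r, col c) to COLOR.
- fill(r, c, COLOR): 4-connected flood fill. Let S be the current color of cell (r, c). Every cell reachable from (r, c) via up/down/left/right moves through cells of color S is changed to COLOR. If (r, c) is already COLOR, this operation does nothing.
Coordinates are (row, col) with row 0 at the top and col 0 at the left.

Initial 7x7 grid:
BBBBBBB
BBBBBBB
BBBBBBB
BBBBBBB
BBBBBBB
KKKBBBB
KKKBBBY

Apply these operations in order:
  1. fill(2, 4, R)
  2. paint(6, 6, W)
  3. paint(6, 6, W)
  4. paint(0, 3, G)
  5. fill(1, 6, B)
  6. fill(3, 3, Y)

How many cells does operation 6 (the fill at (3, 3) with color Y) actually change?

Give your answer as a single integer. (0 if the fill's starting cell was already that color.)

After op 1 fill(2,4,R) [42 cells changed]:
RRRRRRR
RRRRRRR
RRRRRRR
RRRRRRR
RRRRRRR
KKKRRRR
KKKRRRY
After op 2 paint(6,6,W):
RRRRRRR
RRRRRRR
RRRRRRR
RRRRRRR
RRRRRRR
KKKRRRR
KKKRRRW
After op 3 paint(6,6,W):
RRRRRRR
RRRRRRR
RRRRRRR
RRRRRRR
RRRRRRR
KKKRRRR
KKKRRRW
After op 4 paint(0,3,G):
RRRGRRR
RRRRRRR
RRRRRRR
RRRRRRR
RRRRRRR
KKKRRRR
KKKRRRW
After op 5 fill(1,6,B) [41 cells changed]:
BBBGBBB
BBBBBBB
BBBBBBB
BBBBBBB
BBBBBBB
KKKBBBB
KKKBBBW
After op 6 fill(3,3,Y) [41 cells changed]:
YYYGYYY
YYYYYYY
YYYYYYY
YYYYYYY
YYYYYYY
KKKYYYY
KKKYYYW

Answer: 41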